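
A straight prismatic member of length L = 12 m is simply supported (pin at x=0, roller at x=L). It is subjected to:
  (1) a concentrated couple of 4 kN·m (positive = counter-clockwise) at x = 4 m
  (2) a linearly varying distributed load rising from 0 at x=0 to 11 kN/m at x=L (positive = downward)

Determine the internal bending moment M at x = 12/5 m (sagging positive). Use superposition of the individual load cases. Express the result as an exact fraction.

Load 1 — applied couple M₀=4 kN·m at a=4 m (b=L-a=8):
  M_1 = M₀x/L  [x≤a] = 4·(12/5)/12 = 4/5 kN·m
Load 2 — triangular load w₀=11 kN/m (0→w₀ over full span):
  M_2 = w₀Lx/6 - w₀x³/(6L) = 11·12·(12/5)/6 - 11·(12/5)³/(6·12) = 6336/125 kN·m
Superposition: M = Σ M_i = 6436/125 kN·m ≈ 51.488000 kN·m

M(12/5) = 6436/125 kN·m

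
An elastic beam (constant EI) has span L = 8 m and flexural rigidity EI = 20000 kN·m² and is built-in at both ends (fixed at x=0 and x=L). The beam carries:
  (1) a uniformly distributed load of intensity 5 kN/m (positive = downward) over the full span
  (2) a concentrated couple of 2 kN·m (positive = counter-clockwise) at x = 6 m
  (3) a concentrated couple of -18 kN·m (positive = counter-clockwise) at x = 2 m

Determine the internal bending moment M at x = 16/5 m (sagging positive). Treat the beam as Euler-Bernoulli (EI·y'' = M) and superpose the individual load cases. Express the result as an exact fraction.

Load 1 — uniform load w=5 kN/m over full span:
  M_1 = wLx/2 - wL²/12 - wx²/2 = 5·8·(16/5)/2 - 5·8²/12 - 5·(16/5)²/2 = 176/15 kN·m
Load 2 — applied couple M₀=2 kN·m at a=6 m (b=L-a=2):
  M_2 = R_Ax - M_A  [x≤a] with R_A=9/32, M_A=5/8 = (9/32)·(16/5) - (5/8) = 11/40 kN·m
Load 3 — applied couple M₀=-18 kN·m at a=2 m (b=L-a=6):
  M_3 = R_Ax - M_A - M₀  [x>a] with R_A=-81/32, M_A=27/8 = (-81/32)·(16/5) - (27/8) - (-18) = 261/40 kN·m
Superposition: M = Σ M_i = 278/15 kN·m ≈ 18.533333 kN·m

M(16/5) = 278/15 kN·m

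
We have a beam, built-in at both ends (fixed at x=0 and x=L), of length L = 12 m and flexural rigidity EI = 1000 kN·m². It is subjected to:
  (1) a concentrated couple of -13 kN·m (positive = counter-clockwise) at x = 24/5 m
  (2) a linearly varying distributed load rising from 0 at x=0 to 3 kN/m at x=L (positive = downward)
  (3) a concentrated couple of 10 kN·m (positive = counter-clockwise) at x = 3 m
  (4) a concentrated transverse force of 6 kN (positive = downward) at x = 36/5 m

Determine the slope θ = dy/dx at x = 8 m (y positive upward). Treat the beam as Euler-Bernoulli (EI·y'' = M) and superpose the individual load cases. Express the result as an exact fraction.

θ(8) = 9173/375000 rad

Load 1 — applied couple M₀=-13 kN·m at a=24/5 m (b=L-a=36/5):
  θ_1 = (R_Ax²/2 - M_Ax - M₀(x-a))/EI  [x>a] with R_A=-39/25, M_A=-39/25 = ((-39/25)·8²/2 - (-39/25)·8 - (-13)·(8-(24/5)))/1000 = 13/3125 rad
Load 2 — triangular load w₀=3 kN/m (0→w₀ over full span):
  θ_2 = -w₀(2x(L-x)(L-2x)(x+2L)+x²(L-x)²)/(120LEI) = -3·(2·8·(12-8)·(12-2·8)·(8+2·12)+8²·(12-8)²)/(120·12·1000) = 28/1875 rad
Load 3 — applied couple M₀=10 kN·m at a=3 m (b=L-a=9):
  θ_3 = (R_Ax²/2 - M_Ax - M₀(x-a))/EI  [x>a] with R_A=15/16, M_A=-15/8 = ((15/16)·8²/2 - (-15/8)·8 - 10·(8-3))/1000 = -1/200 rad
Load 4 — point force P=6 kN at a=36/5 m (b=L-a=24/5):
  θ_4 = Pa²(L-x)(2bL-(3b+a)(L-x))/(2L³EI)  [x>a] = 6·(36/5)²·(12-8)·(2·(24/5)·12-(3·(24/5)+(36/5))·(12-8))/(2·12³·1000) = 162/15625 rad
Superposition: θ = Σ θ_i = 9173/375000 rad ≈ 0.024461 rad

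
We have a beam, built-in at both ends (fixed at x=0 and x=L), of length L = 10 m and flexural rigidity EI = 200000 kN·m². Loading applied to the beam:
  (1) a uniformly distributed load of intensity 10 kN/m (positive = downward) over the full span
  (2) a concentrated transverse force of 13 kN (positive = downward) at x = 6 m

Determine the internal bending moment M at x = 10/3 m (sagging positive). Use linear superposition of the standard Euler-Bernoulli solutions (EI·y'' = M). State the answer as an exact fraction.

Load 1 — uniform load w=10 kN/m over full span:
  M_1 = wLx/2 - wL²/12 - wx²/2 = 10·10·(10/3)/2 - 10·10²/12 - 10·(10/3)²/2 = 250/9 kN·m
Load 2 — point force P=13 kN at a=6 m (b=L-a=4):
  M_2 = Pb²(3a+b)x/L³ - Pab²/L²  [x≤a] = 13·4²·(3·6+4)·(10/3)/10³ - 13·6·4²/10² = 208/75 kN·m
Superposition: M = Σ M_i = 6874/225 kN·m ≈ 30.551111 kN·m

M(10/3) = 6874/225 kN·m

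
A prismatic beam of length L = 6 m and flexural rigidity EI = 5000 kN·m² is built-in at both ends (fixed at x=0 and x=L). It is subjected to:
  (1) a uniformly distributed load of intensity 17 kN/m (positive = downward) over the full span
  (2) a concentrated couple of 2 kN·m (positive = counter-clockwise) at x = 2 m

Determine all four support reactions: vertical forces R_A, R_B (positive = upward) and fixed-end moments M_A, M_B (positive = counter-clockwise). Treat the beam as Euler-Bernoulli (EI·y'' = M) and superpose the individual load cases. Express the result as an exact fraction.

Load 1 — uniform load w=17 kN/m over full span:
  R_A = wL/2 = 17·6/2 = 51 kN
  M_A = wL²/12 = 17·6²/12 = 51 kN·m
  R_B = wL/2 = 17·6/2 = 51 kN
  M_B = -wL²/12 = -17·6²/12 = -51 kN·m
Load 2 — applied couple M₀=2 kN·m at a=2 m (b=L-a=4):
  R_A = 6M₀ab/L³ = 6·2·2·4/6³ = 4/9 kN
  M_A = M₀b(2a-b)/L² = 2·4·(2·2-4)/6² = 0 kN·m
  R_B = -6M₀ab/L³ = -6·2·2·4/6³ = -4/9 kN
  M_B = M₀a(2b-a)/L² = 2·2·(2·4-2)/6² = 2/3 kN·m
Superposition: R_A = 463/9 kN, M_A = 51 kN·m, R_B = 455/9 kN, M_B = -151/3 kN·m

R_A = 463/9 kN, M_A = 51 kN·m, R_B = 455/9 kN, M_B = -151/3 kN·m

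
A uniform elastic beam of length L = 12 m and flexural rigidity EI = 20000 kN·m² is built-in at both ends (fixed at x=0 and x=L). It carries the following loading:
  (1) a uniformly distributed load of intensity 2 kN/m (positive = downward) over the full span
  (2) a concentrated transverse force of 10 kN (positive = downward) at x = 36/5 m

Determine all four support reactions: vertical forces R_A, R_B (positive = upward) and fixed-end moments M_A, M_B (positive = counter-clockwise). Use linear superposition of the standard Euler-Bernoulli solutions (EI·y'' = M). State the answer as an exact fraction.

R_A = 388/25 kN, M_A = 888/25 kN·m, R_B = 462/25 kN, M_B = -1032/25 kN·m

Load 1 — uniform load w=2 kN/m over full span:
  R_A = wL/2 = 2·12/2 = 12 kN
  M_A = wL²/12 = 2·12²/12 = 24 kN·m
  R_B = wL/2 = 2·12/2 = 12 kN
  M_B = -wL²/12 = -2·12²/12 = -24 kN·m
Load 2 — point force P=10 kN at a=36/5 m (b=L-a=24/5):
  R_A = Pb²(3a+b)/L³ = 10·(24/5)²·(3·(36/5)+(24/5))/12³ = 88/25 kN
  M_A = Pab²/L² = 10·(36/5)·(24/5)²/12² = 288/25 kN·m
  R_B = Pa²(a+3b)/L³ = 10·(36/5)²·((36/5)+3·(24/5))/12³ = 162/25 kN
  M_B = -Pa²b/L² = -10·(36/5)²·(24/5)/12² = -432/25 kN·m
Superposition: R_A = 388/25 kN, M_A = 888/25 kN·m, R_B = 462/25 kN, M_B = -1032/25 kN·m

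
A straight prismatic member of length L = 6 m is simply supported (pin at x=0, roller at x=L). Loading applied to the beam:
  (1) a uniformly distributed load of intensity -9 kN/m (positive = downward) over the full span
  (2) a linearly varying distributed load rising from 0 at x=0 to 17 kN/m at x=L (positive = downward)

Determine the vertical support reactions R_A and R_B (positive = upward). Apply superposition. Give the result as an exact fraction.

Load 1 — uniform load w=-9 kN/m over full span:
  R_A = wL/2 = (-9)·6/2 = -27 kN
  R_B = wL/2 = (-9)·6/2 = -27 kN
Load 2 — triangular load w₀=17 kN/m (0→w₀ over full span):
  R_A = w₀L/6 = 17·6/6 = 17 kN
  R_B = w₀L/3 = 17·6/3 = 34 kN
Superposition: R_A = -10 kN, R_B = 7 kN

R_A = -10 kN, R_B = 7 kN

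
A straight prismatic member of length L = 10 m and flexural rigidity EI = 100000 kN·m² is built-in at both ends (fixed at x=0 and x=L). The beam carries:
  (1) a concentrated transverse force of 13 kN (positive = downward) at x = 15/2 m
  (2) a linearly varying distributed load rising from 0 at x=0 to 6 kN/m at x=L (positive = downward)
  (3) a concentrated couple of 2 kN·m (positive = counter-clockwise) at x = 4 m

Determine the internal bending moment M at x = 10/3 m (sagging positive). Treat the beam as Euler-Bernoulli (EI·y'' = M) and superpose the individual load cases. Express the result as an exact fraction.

M(10/3) = 166177/21600 kN·m

Load 1 — point force P=13 kN at a=15/2 m (b=L-a=5/2):
  M_1 = Pb²(3a+b)x/L³ - Pab²/L²  [x≤a] = 13·(5/2)²·(3·(15/2)+(5/2))·(10/3)/10³ - 13·(15/2)·(5/2)²/10² = 65/96 kN·m
Load 2 — triangular load w₀=6 kN/m (0→w₀ over full span):
  M_2 = 3w₀Lx/20 - w₀L²/30 - w₀x³/(6L) = 3·6·10·(10/3)/20 - 6·10²/30 - 6·(10/3)³/(6·10) = 170/27 kN·m
Load 3 — applied couple M₀=2 kN·m at a=4 m (b=L-a=6):
  M_3 = R_Ax - M_A  [x≤a] with R_A=36/125, M_A=6/25 = (36/125)·(10/3) - (6/25) = 18/25 kN·m
Superposition: M = Σ M_i = 166177/21600 kN·m ≈ 7.693380 kN·m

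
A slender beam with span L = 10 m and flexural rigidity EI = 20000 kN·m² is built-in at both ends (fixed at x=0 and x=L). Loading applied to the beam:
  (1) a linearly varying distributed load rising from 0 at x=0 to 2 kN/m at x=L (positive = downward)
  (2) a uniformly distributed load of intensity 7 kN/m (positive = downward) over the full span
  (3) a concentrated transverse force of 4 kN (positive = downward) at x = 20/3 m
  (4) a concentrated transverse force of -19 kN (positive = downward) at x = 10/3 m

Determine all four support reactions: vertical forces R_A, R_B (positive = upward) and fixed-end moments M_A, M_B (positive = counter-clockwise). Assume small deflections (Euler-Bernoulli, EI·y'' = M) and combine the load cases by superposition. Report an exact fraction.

Load 1 — triangular load w₀=2 kN/m (0→w₀ over full span):
  R_A = 3w₀L/20 = 3·2·10/20 = 3 kN
  M_A = w₀L²/30 = 2·10²/30 = 20/3 kN·m
  R_B = 7w₀L/20 = 7·2·10/20 = 7 kN
  M_B = -w₀L²/20 = -2·10²/20 = -10 kN·m
Load 2 — uniform load w=7 kN/m over full span:
  R_A = wL/2 = 7·10/2 = 35 kN
  M_A = wL²/12 = 7·10²/12 = 175/3 kN·m
  R_B = wL/2 = 7·10/2 = 35 kN
  M_B = -wL²/12 = -7·10²/12 = -175/3 kN·m
Load 3 — point force P=4 kN at a=20/3 m (b=L-a=10/3):
  R_A = Pb²(3a+b)/L³ = 4·(10/3)²·(3·(20/3)+(10/3))/10³ = 28/27 kN
  M_A = Pab²/L² = 4·(20/3)·(10/3)²/10² = 80/27 kN·m
  R_B = Pa²(a+3b)/L³ = 4·(20/3)²·((20/3)+3·(10/3))/10³ = 80/27 kN
  M_B = -Pa²b/L² = -4·(20/3)²·(10/3)/10² = -160/27 kN·m
Load 4 — point force P=-19 kN at a=10/3 m (b=L-a=20/3):
  R_A = Pb²(3a+b)/L³ = (-19)·(20/3)²·(3·(10/3)+(20/3))/10³ = -380/27 kN
  M_A = Pab²/L² = (-19)·(10/3)·(20/3)²/10² = -760/27 kN·m
  R_B = Pa²(a+3b)/L³ = (-19)·(10/3)²·((10/3)+3·(20/3))/10³ = -133/27 kN
  M_B = -Pa²b/L² = -(-19)·(10/3)²·(20/3)/10² = 380/27 kN·m
Superposition: R_A = 674/27 kN, M_A = 1075/27 kN·m, R_B = 1081/27 kN, M_B = -1625/27 kN·m

R_A = 674/27 kN, M_A = 1075/27 kN·m, R_B = 1081/27 kN, M_B = -1625/27 kN·m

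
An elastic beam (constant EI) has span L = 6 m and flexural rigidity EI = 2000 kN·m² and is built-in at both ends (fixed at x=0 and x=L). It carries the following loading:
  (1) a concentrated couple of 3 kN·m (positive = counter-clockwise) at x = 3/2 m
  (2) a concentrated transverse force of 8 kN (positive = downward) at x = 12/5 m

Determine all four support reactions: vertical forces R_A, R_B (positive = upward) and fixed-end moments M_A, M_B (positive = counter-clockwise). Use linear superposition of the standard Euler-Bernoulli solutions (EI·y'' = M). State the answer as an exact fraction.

R_A = 11493/2000 kN, M_A = 12699/2000 kN·m, R_B = 4507/2000 kN, M_B = -7341/2000 kN·m

Load 1 — applied couple M₀=3 kN·m at a=3/2 m (b=L-a=9/2):
  R_A = 6M₀ab/L³ = 6·3·(3/2)·(9/2)/6³ = 9/16 kN
  M_A = M₀b(2a-b)/L² = 3·(9/2)·(2·(3/2)-(9/2))/6² = -9/16 kN·m
  R_B = -6M₀ab/L³ = -6·3·(3/2)·(9/2)/6³ = -9/16 kN
  M_B = M₀a(2b-a)/L² = 3·(3/2)·(2·(9/2)-(3/2))/6² = 15/16 kN·m
Load 2 — point force P=8 kN at a=12/5 m (b=L-a=18/5):
  R_A = Pb²(3a+b)/L³ = 8·(18/5)²·(3·(12/5)+(18/5))/6³ = 648/125 kN
  M_A = Pab²/L² = 8·(12/5)·(18/5)²/6² = 864/125 kN·m
  R_B = Pa²(a+3b)/L³ = 8·(12/5)²·((12/5)+3·(18/5))/6³ = 352/125 kN
  M_B = -Pa²b/L² = -8·(12/5)²·(18/5)/6² = -576/125 kN·m
Superposition: R_A = 11493/2000 kN, M_A = 12699/2000 kN·m, R_B = 4507/2000 kN, M_B = -7341/2000 kN·m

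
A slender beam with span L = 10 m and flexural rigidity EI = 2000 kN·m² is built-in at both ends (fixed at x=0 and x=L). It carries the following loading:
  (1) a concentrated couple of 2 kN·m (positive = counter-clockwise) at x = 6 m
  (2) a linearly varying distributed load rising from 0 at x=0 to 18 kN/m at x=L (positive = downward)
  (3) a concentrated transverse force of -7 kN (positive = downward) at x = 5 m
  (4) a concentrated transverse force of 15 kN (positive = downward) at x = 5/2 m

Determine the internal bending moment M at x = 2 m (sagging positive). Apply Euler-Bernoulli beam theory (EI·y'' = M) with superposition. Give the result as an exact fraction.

M(2) = -9981/4000 kN·m

Load 1 — applied couple M₀=2 kN·m at a=6 m (b=L-a=4):
  M_1 = R_Ax - M_A  [x≤a] with R_A=36/125, M_A=16/25 = (36/125)·2 - (16/25) = -8/125 kN·m
Load 2 — triangular load w₀=18 kN/m (0→w₀ over full span):
  M_2 = 3w₀Lx/20 - w₀L²/30 - w₀x³/(6L) = 3·18·10·2/20 - 18·10²/30 - 18·2³/(6·10) = -42/5 kN·m
Load 3 — point force P=-7 kN at a=5 m (b=L-a=5):
  M_3 = Pb²(3a+b)x/L³ - Pab²/L²  [x≤a] = (-7)·5²·(3·5+5)·2/10³ - (-7)·5·5²/10² = 7/4 kN·m
Load 4 — point force P=15 kN at a=5/2 m (b=L-a=15/2):
  M_4 = Pb²(3a+b)x/L³ - Pab²/L²  [x≤a] = 15·(15/2)²·(3·(5/2)+(15/2))·2/10³ - 15·(5/2)·(15/2)²/10² = 135/32 kN·m
Superposition: M = Σ M_i = -9981/4000 kN·m ≈ -2.495250 kN·m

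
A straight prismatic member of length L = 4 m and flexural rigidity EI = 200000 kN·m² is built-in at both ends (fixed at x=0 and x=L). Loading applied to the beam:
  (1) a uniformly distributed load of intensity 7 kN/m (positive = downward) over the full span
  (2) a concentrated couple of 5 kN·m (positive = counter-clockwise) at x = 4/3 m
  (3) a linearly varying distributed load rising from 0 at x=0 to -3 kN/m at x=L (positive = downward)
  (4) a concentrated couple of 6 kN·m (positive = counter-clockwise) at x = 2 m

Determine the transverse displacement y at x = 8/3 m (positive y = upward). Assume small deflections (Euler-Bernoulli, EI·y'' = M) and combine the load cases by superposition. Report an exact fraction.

y(8/3) = -479/60750000 m

Load 1 — uniform load w=7 kN/m over full span:
  y_1 = -wx²(L-x)²/(24EI) = -7·(8/3)²·(4-(8/3))²/(24·200000) = -14/759375 m
Load 2 — applied couple M₀=5 kN·m at a=4/3 m (b=L-a=8/3):
  y_2 = (R_Ax³/6 - M_Ax²/2 - M₀(x-a)²/2)/EI  [x>a] with R_A=5/3, M_A=0 = ((5/3)·(8/3)³/6 - 0·(8/3)²/2 - 5·((8/3)-(4/3))²/2)/200000 = 1/243000 m
Load 3 — triangular load w₀=-3 kN/m (0→w₀ over full span):
  y_3 = -w₀x²(L-x)²(x+2L)/(120LEI) = -(-3)·(8/3)²·(4-(8/3))²·((8/3)+2·4)/(120·4·200000) = 16/3796875 m
Load 4 — applied couple M₀=6 kN·m at a=2 m (b=L-a=2):
  y_4 = (R_Ax³/6 - M_Ax²/2 - M₀(x-a)²/2)/EI  [x>a] with R_A=9/4, M_A=3/2 = ((9/4)·(8/3)³/6 - (3/2)·(8/3)²/2 - 6·((8/3)-2)²/2)/200000 = 1/450000 m
Superposition: y = Σ y_i = -479/60750000 m ≈ -0.000008 m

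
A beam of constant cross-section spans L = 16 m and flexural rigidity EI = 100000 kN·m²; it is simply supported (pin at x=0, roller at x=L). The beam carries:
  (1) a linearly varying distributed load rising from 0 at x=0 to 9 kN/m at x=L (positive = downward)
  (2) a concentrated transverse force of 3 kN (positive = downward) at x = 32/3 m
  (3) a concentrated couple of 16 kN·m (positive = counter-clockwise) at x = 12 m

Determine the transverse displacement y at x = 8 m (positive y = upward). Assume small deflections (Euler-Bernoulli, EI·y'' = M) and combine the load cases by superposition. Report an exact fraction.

Load 1 — triangular load w₀=9 kN/m (0→w₀ over full span):
  y_1 = -w₀x(7L⁴-10L²x²+3x⁴)/(360LEI) = -9·8·(7·16⁴-10·16²·8²+3·8⁴)/(360·16·100000) = -24/625 m
Load 2 — point force P=3 kN at a=32/3 m (b=L-a=16/3):
  y_2 = -Pbx(L²-b²-x²)/(6LEI)  [x≤a] = -3·(16/3)·8·(16²-(16/3)²-8²)/(6·16·100000) = -184/84375 m
Load 3 — applied couple M₀=16 kN·m at a=12 m (b=L-a=4):
  y_3 = (M₀x³/(6L)+C₁x)/EI  [x≤a] with C₁=M₀(3b²-L²)/(6L)=-104/3 = (16·8³/(6·16)+(-104/3)·8)/100000 = -6/3125 m
Superposition: y = Σ y_i = -3586/84375 m ≈ -0.042501 m

y(8) = -3586/84375 m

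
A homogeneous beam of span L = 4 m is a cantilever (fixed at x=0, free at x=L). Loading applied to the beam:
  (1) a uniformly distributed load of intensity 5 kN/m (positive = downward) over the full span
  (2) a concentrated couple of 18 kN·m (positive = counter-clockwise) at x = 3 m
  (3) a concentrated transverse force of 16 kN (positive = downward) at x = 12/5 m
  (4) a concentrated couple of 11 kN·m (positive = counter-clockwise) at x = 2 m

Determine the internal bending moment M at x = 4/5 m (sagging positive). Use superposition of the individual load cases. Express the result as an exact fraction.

Load 1 — uniform load w=5 kN/m over full span:
  M_1 = -w(L-x)²/2 = -5·(4-(4/5))²/2 = -128/5 kN·m
Load 2 — applied couple M₀=18 kN·m at a=3 m (b=L-a=1):
  M_2 = M₀  [x≤a] = 18 = 18 kN·m
Load 3 — point force P=16 kN at a=12/5 m (b=L-a=8/5):
  M_3 = -P(a-x)  [x≤a] = -16·((12/5)-(4/5)) = -128/5 kN·m
Load 4 — applied couple M₀=11 kN·m at a=2 m (b=L-a=2):
  M_4 = M₀  [x≤a] = 11 = 11 kN·m
Superposition: M = Σ M_i = -111/5 kN·m ≈ -22.200000 kN·m

M(4/5) = -111/5 kN·m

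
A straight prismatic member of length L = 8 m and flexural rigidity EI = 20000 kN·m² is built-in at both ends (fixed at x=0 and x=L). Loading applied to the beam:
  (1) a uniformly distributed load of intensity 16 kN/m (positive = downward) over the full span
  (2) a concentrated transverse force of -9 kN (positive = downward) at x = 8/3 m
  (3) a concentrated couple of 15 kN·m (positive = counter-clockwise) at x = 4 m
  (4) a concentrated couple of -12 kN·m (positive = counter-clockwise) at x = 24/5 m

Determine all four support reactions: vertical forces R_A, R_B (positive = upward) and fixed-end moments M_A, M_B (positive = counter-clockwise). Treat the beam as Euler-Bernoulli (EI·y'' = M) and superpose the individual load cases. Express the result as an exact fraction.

Load 1 — uniform load w=16 kN/m over full span:
  R_A = wL/2 = 16·8/2 = 64 kN
  M_A = wL²/12 = 16·8²/12 = 256/3 kN·m
  R_B = wL/2 = 16·8/2 = 64 kN
  M_B = -wL²/12 = -16·8²/12 = -256/3 kN·m
Load 2 — point force P=-9 kN at a=8/3 m (b=L-a=16/3):
  R_A = Pb²(3a+b)/L³ = (-9)·(16/3)²·(3·(8/3)+(16/3))/8³ = -20/3 kN
  M_A = Pab²/L² = (-9)·(8/3)·(16/3)²/8² = -32/3 kN·m
  R_B = Pa²(a+3b)/L³ = (-9)·(8/3)²·((8/3)+3·(16/3))/8³ = -7/3 kN
  M_B = -Pa²b/L² = -(-9)·(8/3)²·(16/3)/8² = 16/3 kN·m
Load 3 — applied couple M₀=15 kN·m at a=4 m (b=L-a=4):
  R_A = 6M₀ab/L³ = 6·15·4·4/8³ = 45/16 kN
  M_A = M₀b(2a-b)/L² = 15·4·(2·4-4)/8² = 15/4 kN·m
  R_B = -6M₀ab/L³ = -6·15·4·4/8³ = -45/16 kN
  M_B = M₀a(2b-a)/L² = 15·4·(2·4-4)/8² = 15/4 kN·m
Load 4 — applied couple M₀=-12 kN·m at a=24/5 m (b=L-a=16/5):
  R_A = 6M₀ab/L³ = 6·(-12)·(24/5)·(16/5)/8³ = -54/25 kN
  M_A = M₀b(2a-b)/L² = (-12)·(16/5)·(2·(24/5)-(16/5))/8² = -96/25 kN·m
  R_B = -6M₀ab/L³ = -6·(-12)·(24/5)·(16/5)/8³ = 54/25 kN
  M_B = M₀a(2b-a)/L² = (-12)·(24/5)·(2·(16/5)-(24/5))/8² = -36/25 kN·m
Superposition: R_A = 69583/1200 kN, M_A = 22373/300 kN·m, R_B = 73217/1200 kN, M_B = -7769/100 kN·m

R_A = 69583/1200 kN, M_A = 22373/300 kN·m, R_B = 73217/1200 kN, M_B = -7769/100 kN·m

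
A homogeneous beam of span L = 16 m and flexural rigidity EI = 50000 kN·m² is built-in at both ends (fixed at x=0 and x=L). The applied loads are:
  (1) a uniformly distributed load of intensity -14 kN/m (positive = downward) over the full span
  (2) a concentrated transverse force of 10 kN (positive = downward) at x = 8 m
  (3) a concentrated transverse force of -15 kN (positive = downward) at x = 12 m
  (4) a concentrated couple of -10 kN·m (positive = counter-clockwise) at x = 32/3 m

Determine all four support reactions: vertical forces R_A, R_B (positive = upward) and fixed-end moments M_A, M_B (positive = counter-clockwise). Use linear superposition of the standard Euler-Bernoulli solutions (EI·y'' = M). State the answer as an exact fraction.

R_A = -10577/96 kN, M_A = -1173/4 kN·m, R_B = -11407/96 kN, M_B = 3749/12 kN·m

Load 1 — uniform load w=-14 kN/m over full span:
  R_A = wL/2 = (-14)·16/2 = -112 kN
  M_A = wL²/12 = (-14)·16²/12 = -896/3 kN·m
  R_B = wL/2 = (-14)·16/2 = -112 kN
  M_B = -wL²/12 = -(-14)·16²/12 = 896/3 kN·m
Load 2 — point force P=10 kN at a=8 m (b=L-a=8):
  R_A = Pb²(3a+b)/L³ = 10·8²·(3·8+8)/16³ = 5 kN
  M_A = Pab²/L² = 10·8·8²/16² = 20 kN·m
  R_B = Pa²(a+3b)/L³ = 10·8²·(8+3·8)/16³ = 5 kN
  M_B = -Pa²b/L² = -10·8²·8/16² = -20 kN·m
Load 3 — point force P=-15 kN at a=12 m (b=L-a=4):
  R_A = Pb²(3a+b)/L³ = (-15)·4²·(3·12+4)/16³ = -75/32 kN
  M_A = Pab²/L² = (-15)·12·4²/16² = -45/4 kN·m
  R_B = Pa²(a+3b)/L³ = (-15)·12²·(12+3·4)/16³ = -405/32 kN
  M_B = -Pa²b/L² = -(-15)·12²·4/16² = 135/4 kN·m
Load 4 — applied couple M₀=-10 kN·m at a=32/3 m (b=L-a=16/3):
  R_A = 6M₀ab/L³ = 6·(-10)·(32/3)·(16/3)/16³ = -5/6 kN
  M_A = M₀b(2a-b)/L² = (-10)·(16/3)·(2·(32/3)-(16/3))/16² = -10/3 kN·m
  R_B = -6M₀ab/L³ = -6·(-10)·(32/3)·(16/3)/16³ = 5/6 kN
  M_B = M₀a(2b-a)/L² = (-10)·(32/3)·(2·(16/3)-(32/3))/16² = 0 kN·m
Superposition: R_A = -10577/96 kN, M_A = -1173/4 kN·m, R_B = -11407/96 kN, M_B = 3749/12 kN·m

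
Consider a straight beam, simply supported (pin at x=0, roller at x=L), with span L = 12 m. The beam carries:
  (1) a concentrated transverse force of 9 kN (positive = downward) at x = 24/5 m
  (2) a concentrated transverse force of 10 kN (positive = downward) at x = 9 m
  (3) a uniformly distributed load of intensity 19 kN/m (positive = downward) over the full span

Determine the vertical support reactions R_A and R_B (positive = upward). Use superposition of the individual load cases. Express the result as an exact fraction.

R_A = 1219/10 kN, R_B = 1251/10 kN

Load 1 — point force P=9 kN at a=24/5 m (b=L-a=36/5):
  R_A = Pb/L = 9·(36/5)/12 = 27/5 kN
  R_B = Pa/L = 9·(24/5)/12 = 18/5 kN
Load 2 — point force P=10 kN at a=9 m (b=L-a=3):
  R_A = Pb/L = 10·3/12 = 5/2 kN
  R_B = Pa/L = 10·9/12 = 15/2 kN
Load 3 — uniform load w=19 kN/m over full span:
  R_A = wL/2 = 19·12/2 = 114 kN
  R_B = wL/2 = 19·12/2 = 114 kN
Superposition: R_A = 1219/10 kN, R_B = 1251/10 kN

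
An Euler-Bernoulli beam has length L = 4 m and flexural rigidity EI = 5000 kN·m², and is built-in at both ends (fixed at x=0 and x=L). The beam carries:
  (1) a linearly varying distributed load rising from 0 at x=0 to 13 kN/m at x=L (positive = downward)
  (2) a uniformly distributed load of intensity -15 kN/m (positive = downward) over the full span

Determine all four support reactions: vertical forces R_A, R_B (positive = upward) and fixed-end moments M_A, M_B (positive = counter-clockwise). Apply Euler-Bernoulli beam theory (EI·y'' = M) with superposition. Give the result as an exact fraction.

R_A = -111/5 kN, M_A = -196/15 kN·m, R_B = -59/5 kN, M_B = 48/5 kN·m

Load 1 — triangular load w₀=13 kN/m (0→w₀ over full span):
  R_A = 3w₀L/20 = 3·13·4/20 = 39/5 kN
  M_A = w₀L²/30 = 13·4²/30 = 104/15 kN·m
  R_B = 7w₀L/20 = 7·13·4/20 = 91/5 kN
  M_B = -w₀L²/20 = -13·4²/20 = -52/5 kN·m
Load 2 — uniform load w=-15 kN/m over full span:
  R_A = wL/2 = (-15)·4/2 = -30 kN
  M_A = wL²/12 = (-15)·4²/12 = -20 kN·m
  R_B = wL/2 = (-15)·4/2 = -30 kN
  M_B = -wL²/12 = -(-15)·4²/12 = 20 kN·m
Superposition: R_A = -111/5 kN, M_A = -196/15 kN·m, R_B = -59/5 kN, M_B = 48/5 kN·m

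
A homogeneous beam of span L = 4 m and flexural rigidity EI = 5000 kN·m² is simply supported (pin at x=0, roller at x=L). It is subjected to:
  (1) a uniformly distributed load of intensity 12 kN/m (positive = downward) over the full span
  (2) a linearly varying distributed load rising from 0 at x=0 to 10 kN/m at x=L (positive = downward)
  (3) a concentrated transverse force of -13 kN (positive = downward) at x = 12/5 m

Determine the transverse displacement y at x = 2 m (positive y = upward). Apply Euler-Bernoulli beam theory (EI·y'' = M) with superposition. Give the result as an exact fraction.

Load 1 — uniform load w=12 kN/m over full span:
  y_1 = -wx(L³-2Lx²+x³)/(24EI) = -12·2·(4³-2·4·2²+2³)/(24·5000) = -1/125 m
Load 2 — triangular load w₀=10 kN/m (0→w₀ over full span):
  y_2 = -w₀x(7L⁴-10L²x²+3x⁴)/(360LEI) = -10·2·(7·4⁴-10·4²·2²+3·2⁴)/(360·4·5000) = -1/300 m
Load 3 — point force P=-13 kN at a=12/5 m (b=L-a=8/5):
  y_3 = -Pbx(L²-b²-x²)/(6LEI)  [x≤a] = -(-13)·(8/5)·2·(4²-(8/5)²-2²)/(6·4·5000) = 767/234375 m
Superposition: y = Σ y_i = -2519/312500 m ≈ -0.008061 m

y(2) = -2519/312500 m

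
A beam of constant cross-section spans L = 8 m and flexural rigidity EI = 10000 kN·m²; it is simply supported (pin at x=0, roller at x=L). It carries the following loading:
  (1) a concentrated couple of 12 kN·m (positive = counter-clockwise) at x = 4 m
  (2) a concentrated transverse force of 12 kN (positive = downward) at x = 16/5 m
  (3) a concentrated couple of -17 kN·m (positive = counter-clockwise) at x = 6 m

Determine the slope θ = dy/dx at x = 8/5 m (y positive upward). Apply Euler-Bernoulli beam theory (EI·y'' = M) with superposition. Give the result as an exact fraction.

θ(8/5) = -39479/15000000 rad

Load 1 — applied couple M₀=12 kN·m at a=4 m (b=L-a=4):
  θ_1 = (M₀x²/(2L)+C₁)/EI  [x≤a] with C₁=M₀(3b²-L²)/(6L)=-4 = (12·(8/5)²/(2·8)+(-4))/10000 = -13/62500 rad
Load 2 — point force P=12 kN at a=16/5 m (b=L-a=24/5):
  θ_2 = -Pb(L²-b²-3x²)/(6LEI)  [x≤a] = -12·(24/5)·(8²-(24/5)²-3·(8/5)²)/(6·8·10000) = -312/78125 rad
Load 3 — applied couple M₀=-17 kN·m at a=6 m (b=L-a=2):
  θ_3 = (M₀x²/(2L)+C₁)/EI  [x≤a] with C₁=M₀(3b²-L²)/(6L)=221/12 = ((-17)·(8/5)²/(2·8)+(221/12))/10000 = 4709/3000000 rad
Superposition: θ = Σ θ_i = -39479/15000000 rad ≈ -0.002632 rad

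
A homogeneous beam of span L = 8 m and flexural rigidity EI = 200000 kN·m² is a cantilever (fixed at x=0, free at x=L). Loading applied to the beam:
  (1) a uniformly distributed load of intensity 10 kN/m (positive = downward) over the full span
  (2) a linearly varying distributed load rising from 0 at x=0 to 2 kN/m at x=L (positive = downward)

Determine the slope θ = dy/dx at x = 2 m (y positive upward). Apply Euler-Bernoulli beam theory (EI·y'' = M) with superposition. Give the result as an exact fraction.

θ(2) = -3377/1200000 rad

Load 1 — uniform load w=10 kN/m over full span:
  θ_1 = -wx(x²-3Lx+3L²)/(6EI) = -10·2·(2²-3·8·2+3·8²)/(6·200000) = -37/15000 rad
Load 2 — triangular load w₀=2 kN/m (0→w₀ over full span):
  θ_2 = (w₀Lx²/4-w₀L²x/3-w₀x⁴/(24L))/EI = (2·8·2²/4-2·8²·2/3-2·2⁴/(24·8))/200000 = -139/400000 rad
Superposition: θ = Σ θ_i = -3377/1200000 rad ≈ -0.002814 rad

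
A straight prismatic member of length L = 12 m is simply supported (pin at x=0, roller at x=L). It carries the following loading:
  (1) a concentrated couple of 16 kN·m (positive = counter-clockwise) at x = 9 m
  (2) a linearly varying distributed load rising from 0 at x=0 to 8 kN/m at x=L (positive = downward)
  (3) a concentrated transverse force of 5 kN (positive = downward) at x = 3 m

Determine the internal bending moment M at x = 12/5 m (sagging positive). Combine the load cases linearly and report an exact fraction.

M(12/5) = 6133/125 kN·m

Load 1 — applied couple M₀=16 kN·m at a=9 m (b=L-a=3):
  M_1 = M₀x/L  [x≤a] = 16·(12/5)/12 = 16/5 kN·m
Load 2 — triangular load w₀=8 kN/m (0→w₀ over full span):
  M_2 = w₀Lx/6 - w₀x³/(6L) = 8·12·(12/5)/6 - 8·(12/5)³/(6·12) = 4608/125 kN·m
Load 3 — point force P=5 kN at a=3 m (b=L-a=9):
  M_3 = Pbx/L  [x≤a] = 5·9·(12/5)/12 = 9 kN·m
Superposition: M = Σ M_i = 6133/125 kN·m ≈ 49.064000 kN·m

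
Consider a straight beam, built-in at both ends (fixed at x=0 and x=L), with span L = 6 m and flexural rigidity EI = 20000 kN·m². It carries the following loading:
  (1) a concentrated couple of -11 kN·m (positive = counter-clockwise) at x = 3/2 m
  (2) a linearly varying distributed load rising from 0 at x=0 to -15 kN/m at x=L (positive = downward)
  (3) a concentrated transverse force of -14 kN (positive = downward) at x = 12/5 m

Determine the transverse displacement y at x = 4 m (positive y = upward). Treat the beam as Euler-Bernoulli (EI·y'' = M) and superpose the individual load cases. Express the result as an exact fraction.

Load 1 — applied couple M₀=-11 kN·m at a=3/2 m (b=L-a=9/2):
  y_1 = (R_Ax³/6 - M_Ax²/2 - M₀(x-a)²/2)/EI  [x>a] with R_A=-33/16, M_A=33/16 = ((-33/16)·4³/6 - (33/16)·4²/2 - (-11)·(4-(3/2))²/2)/20000 = -33/160000 m
Load 2 — triangular load w₀=-15 kN/m (0→w₀ over full span):
  y_2 = -w₀x²(L-x)²(x+2L)/(120LEI) = -(-15)·4²·(6-4)²·(4+2·6)/(120·6·20000) = 2/1875 m
Load 3 — point force P=-14 kN at a=12/5 m (b=L-a=18/5):
  y_3 = -Pa²(L-x)²(3bL-(3b+a)(L-x))/(6L³EI)  [x>a] = -(-14)·(12/5)²·(6-4)²·(3·(18/5)·6-(3·(18/5)+(12/5))·(6-4))/(6·6³·20000) = 112/234375 m
Superposition: y = Σ y_i = 80297/60000000 m ≈ 0.001338 m

y(4) = 80297/60000000 m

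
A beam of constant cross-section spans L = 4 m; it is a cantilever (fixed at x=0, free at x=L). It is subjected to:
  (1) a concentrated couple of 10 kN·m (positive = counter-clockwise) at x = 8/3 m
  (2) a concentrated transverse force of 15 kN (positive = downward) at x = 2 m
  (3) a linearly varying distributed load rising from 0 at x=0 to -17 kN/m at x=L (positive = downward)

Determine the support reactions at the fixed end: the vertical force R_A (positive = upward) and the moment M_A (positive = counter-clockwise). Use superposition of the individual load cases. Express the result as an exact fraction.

R_A = -19 kN, M_A = -212/3 kN·m

Load 1 — applied couple M₀=10 kN·m at a=8/3 m (b=L-a=4/3):
  R_A = 0 kN
  M_A = -M₀ = -10 kN·m
Load 2 — point force P=15 kN at a=2 m (b=L-a=2):
  R_A = P = 15 kN
  M_A = Pa = 15·2 = 30 kN·m
Load 3 — triangular load w₀=-17 kN/m (0→w₀ over full span):
  R_A = w₀L/2 = (-17)·4/2 = -34 kN
  M_A = w₀L²/3 = (-17)·4²/3 = -272/3 kN·m
Superposition: R_A = -19 kN, M_A = -212/3 kN·m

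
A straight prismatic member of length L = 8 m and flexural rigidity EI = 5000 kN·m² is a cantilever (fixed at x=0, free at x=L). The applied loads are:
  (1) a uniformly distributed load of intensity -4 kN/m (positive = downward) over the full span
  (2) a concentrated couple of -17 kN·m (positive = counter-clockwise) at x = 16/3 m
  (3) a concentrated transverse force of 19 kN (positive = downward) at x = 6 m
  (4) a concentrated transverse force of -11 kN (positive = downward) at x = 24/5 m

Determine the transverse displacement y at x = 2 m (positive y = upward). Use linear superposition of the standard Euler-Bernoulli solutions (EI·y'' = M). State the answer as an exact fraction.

Load 1 — uniform load w=-4 kN/m over full span:
  y_1 = -wx²(x²-4Lx+6L²)/(24EI) = -(-4)·2²·(2²-4·8·2+6·8²)/(24·5000) = 27/625 m
Load 2 — applied couple M₀=-17 kN·m at a=16/3 m (b=L-a=8/3):
  y_2 = M₀x²/(2EI)  [x≤a] = (-17)·2²/(2·5000) = -17/2500 m
Load 3 — point force P=19 kN at a=6 m (b=L-a=2):
  y_3 = -Px²(3a-x)/(6EI)  [x≤a] = -19·2²·(3·6-2)/(6·5000) = -76/1875 m
Load 4 — point force P=-11 kN at a=24/5 m (b=L-a=16/5):
  y_4 = -Px²(3a-x)/(6EI)  [x≤a] = -(-11)·2²·(3·(24/5)-2)/(6·5000) = 341/18750 m
Superposition: y = Σ y_i = 527/37500 m ≈ 0.014053 m

y(2) = 527/37500 m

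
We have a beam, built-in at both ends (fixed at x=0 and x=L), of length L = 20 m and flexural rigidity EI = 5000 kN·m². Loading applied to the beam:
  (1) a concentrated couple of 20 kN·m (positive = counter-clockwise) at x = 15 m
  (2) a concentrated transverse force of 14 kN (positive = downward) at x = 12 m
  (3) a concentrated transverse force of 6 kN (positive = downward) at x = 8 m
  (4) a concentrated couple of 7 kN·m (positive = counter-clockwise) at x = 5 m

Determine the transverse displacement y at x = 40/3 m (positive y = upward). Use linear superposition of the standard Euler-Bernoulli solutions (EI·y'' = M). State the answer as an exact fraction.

Load 1 — applied couple M₀=20 kN·m at a=15 m (b=L-a=5):
  y_1 = (R_Ax³/6 - M_Ax²/2)/EI  [x≤a] with R_A=9/8, M_A=25/4 = ((9/8)·(40/3)³/6 - (25/4)·(40/3)²/2)/5000 = -1/45 m
Load 2 — point force P=14 kN at a=12 m (b=L-a=8):
  y_2 = -Pa²(L-x)²(3bL-(3b+a)(L-x))/(6L³EI)  [x>a] = -14·12²·(20-(40/3))²·(3·8·20-(3·8+12)·(20-(40/3)))/(6·20³·5000) = -56/625 m
Load 3 — point force P=6 kN at a=8 m (b=L-a=12):
  y_3 = -Pa²(L-x)²(3bL-(3b+a)(L-x))/(6L³EI)  [x>a] = -6·8²·(20-(40/3))²·(3·12·20-(3·12+8)·(20-(40/3)))/(6·20³·5000) = -512/16875 m
Load 4 — applied couple M₀=7 kN·m at a=5 m (b=L-a=15):
  y_4 = (R_Ax³/6 - M_Ax²/2 - M₀(x-a)²/2)/EI  [x>a] with R_A=63/160, M_A=-21/16 = ((63/160)·(40/3)³/6 - (-21/16)·(40/3)²/2 - 7·((40/3)-5)²/2)/5000 = 7/1200 m
Superposition: y = Σ y_i = -36809/270000 m ≈ -0.136330 m

y(40/3) = -36809/270000 m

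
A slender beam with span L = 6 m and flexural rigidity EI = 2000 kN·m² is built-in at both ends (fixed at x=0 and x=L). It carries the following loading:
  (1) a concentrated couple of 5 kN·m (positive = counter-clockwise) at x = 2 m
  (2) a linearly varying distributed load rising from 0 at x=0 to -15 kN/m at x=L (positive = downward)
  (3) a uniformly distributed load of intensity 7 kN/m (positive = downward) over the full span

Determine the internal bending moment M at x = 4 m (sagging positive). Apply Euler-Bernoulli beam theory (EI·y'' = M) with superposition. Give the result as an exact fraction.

M(4) = -26/9 kN·m

Load 1 — applied couple M₀=5 kN·m at a=2 m (b=L-a=4):
  M_1 = R_Ax - M_A - M₀  [x>a] with R_A=10/9, M_A=0 = (10/9)·4 - 0 - 5 = -5/9 kN·m
Load 2 — triangular load w₀=-15 kN/m (0→w₀ over full span):
  M_2 = 3w₀Lx/20 - w₀L²/30 - w₀x³/(6L) = 3·(-15)·6·4/20 - (-15)·6²/30 - (-15)·4³/(6·6) = -28/3 kN·m
Load 3 — uniform load w=7 kN/m over full span:
  M_3 = wLx/2 - wL²/12 - wx²/2 = 7·6·4/2 - 7·6²/12 - 7·4²/2 = 7 kN·m
Superposition: M = Σ M_i = -26/9 kN·m ≈ -2.888889 kN·m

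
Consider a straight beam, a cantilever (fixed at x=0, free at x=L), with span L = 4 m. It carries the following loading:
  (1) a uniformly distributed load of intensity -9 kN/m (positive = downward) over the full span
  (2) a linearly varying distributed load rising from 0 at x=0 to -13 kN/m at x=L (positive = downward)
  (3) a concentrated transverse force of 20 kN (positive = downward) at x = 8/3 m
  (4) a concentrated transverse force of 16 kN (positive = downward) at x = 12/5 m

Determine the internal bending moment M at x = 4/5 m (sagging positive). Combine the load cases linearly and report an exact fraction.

M(4/5) = 11984/375 kN·m

Load 1 — uniform load w=-9 kN/m over full span:
  M_1 = -w(L-x)²/2 = -(-9)·(4-(4/5))²/2 = 1152/25 kN·m
Load 2 — triangular load w₀=-13 kN/m (0→w₀ over full span):
  M_2 = w₀Lx/2 - w₀L²/3 - w₀x³/(6L) = (-13)·4·(4/5)/2 - (-13)·4²/3 - (-13)·(4/5)³/(6·4) = 18304/375 kN·m
Load 3 — point force P=20 kN at a=8/3 m (b=L-a=4/3):
  M_3 = -P(a-x)  [x≤a] = -20·((8/3)-(4/5)) = -112/3 kN·m
Load 4 — point force P=16 kN at a=12/5 m (b=L-a=8/5):
  M_4 = -P(a-x)  [x≤a] = -16·((12/5)-(4/5)) = -128/5 kN·m
Superposition: M = Σ M_i = 11984/375 kN·m ≈ 31.957333 kN·m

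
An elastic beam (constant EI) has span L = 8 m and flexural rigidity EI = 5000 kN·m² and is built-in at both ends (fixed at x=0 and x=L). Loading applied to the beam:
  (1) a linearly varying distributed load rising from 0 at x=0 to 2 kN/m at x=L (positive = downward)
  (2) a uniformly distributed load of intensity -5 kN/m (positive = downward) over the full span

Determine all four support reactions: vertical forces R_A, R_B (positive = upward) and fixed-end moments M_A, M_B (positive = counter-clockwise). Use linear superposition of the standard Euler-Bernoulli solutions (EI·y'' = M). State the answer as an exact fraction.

Load 1 — triangular load w₀=2 kN/m (0→w₀ over full span):
  R_A = 3w₀L/20 = 3·2·8/20 = 12/5 kN
  M_A = w₀L²/30 = 2·8²/30 = 64/15 kN·m
  R_B = 7w₀L/20 = 7·2·8/20 = 28/5 kN
  M_B = -w₀L²/20 = -2·8²/20 = -32/5 kN·m
Load 2 — uniform load w=-5 kN/m over full span:
  R_A = wL/2 = (-5)·8/2 = -20 kN
  M_A = wL²/12 = (-5)·8²/12 = -80/3 kN·m
  R_B = wL/2 = (-5)·8/2 = -20 kN
  M_B = -wL²/12 = -(-5)·8²/12 = 80/3 kN·m
Superposition: R_A = -88/5 kN, M_A = -112/5 kN·m, R_B = -72/5 kN, M_B = 304/15 kN·m

R_A = -88/5 kN, M_A = -112/5 kN·m, R_B = -72/5 kN, M_B = 304/15 kN·m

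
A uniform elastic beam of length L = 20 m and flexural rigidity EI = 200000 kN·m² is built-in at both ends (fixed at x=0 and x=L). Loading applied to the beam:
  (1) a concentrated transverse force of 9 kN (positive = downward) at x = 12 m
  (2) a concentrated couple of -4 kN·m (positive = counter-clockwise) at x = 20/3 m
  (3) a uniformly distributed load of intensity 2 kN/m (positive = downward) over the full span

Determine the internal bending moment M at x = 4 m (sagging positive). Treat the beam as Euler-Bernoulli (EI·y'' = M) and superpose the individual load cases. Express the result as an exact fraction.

Load 1 — point force P=9 kN at a=12 m (b=L-a=8):
  M_1 = Pb²(3a+b)x/L³ - Pab²/L²  [x≤a] = 9·8²·(3·12+8)·4/20³ - 9·12·8²/20² = -576/125 kN·m
Load 2 — applied couple M₀=-4 kN·m at a=20/3 m (b=L-a=40/3):
  M_2 = R_Ax - M_A  [x≤a] with R_A=-4/15, M_A=0 = (-4/15)·4 - 0 = -16/15 kN·m
Load 3 — uniform load w=2 kN/m over full span:
  M_3 = wLx/2 - wL²/12 - wx²/2 = 2·20·4/2 - 2·20²/12 - 2·4²/2 = -8/3 kN·m
Superposition: M = Σ M_i = -3128/375 kN·m ≈ -8.341333 kN·m

M(4) = -3128/375 kN·m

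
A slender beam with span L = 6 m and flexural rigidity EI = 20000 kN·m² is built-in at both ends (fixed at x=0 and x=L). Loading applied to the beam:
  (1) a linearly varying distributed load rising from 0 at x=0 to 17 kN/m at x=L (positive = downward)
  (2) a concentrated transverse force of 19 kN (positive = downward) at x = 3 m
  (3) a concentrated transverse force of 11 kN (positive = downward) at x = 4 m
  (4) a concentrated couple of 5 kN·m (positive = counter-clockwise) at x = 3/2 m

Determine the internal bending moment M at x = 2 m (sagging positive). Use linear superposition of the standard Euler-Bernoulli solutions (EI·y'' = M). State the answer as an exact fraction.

M(2) = 21167/2160 kN·m

Load 1 — triangular load w₀=17 kN/m (0→w₀ over full span):
  M_1 = 3w₀Lx/20 - w₀L²/30 - w₀x³/(6L) = 3·17·6·2/20 - 17·6²/30 - 17·2³/(6·6) = 289/45 kN·m
Load 2 — point force P=19 kN at a=3 m (b=L-a=3):
  M_2 = Pb²(3a+b)x/L³ - Pab²/L²  [x≤a] = 19·3²·(3·3+3)·2/6³ - 19·3·3²/6² = 19/4 kN·m
Load 3 — point force P=11 kN at a=4 m (b=L-a=2):
  M_3 = Pb²(3a+b)x/L³ - Pab²/L²  [x≤a] = 11·2²·(3·4+2)·2/6³ - 11·4·2²/6² = 22/27 kN·m
Load 4 — applied couple M₀=5 kN·m at a=3/2 m (b=L-a=9/2):
  M_4 = R_Ax - M_A - M₀  [x>a] with R_A=15/16, M_A=-15/16 = (15/16)·2 - (-15/16) - 5 = -35/16 kN·m
Superposition: M = Σ M_i = 21167/2160 kN·m ≈ 9.799537 kN·m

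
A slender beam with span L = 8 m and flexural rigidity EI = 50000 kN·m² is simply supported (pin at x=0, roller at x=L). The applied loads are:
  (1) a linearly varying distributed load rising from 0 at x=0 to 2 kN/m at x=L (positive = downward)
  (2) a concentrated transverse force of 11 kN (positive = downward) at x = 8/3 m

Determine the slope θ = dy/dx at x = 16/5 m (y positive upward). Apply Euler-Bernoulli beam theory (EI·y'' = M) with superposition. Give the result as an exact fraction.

Load 1 — triangular load w₀=2 kN/m (0→w₀ over full span):
  θ_1 = -w₀(7L⁴-30L²x²+15x⁴)/(360LEI) = -2·(7·8⁴-30·8²·(16/5)²+15·(16/5)⁴)/(360·8·50000) = -2584/17578125 rad
Load 2 — point force P=11 kN at a=8/3 m (b=L-a=16/3):
  θ_2 = -Pa(2L²-6Lx+3x²+a²)/(6LEI)  [x>a] = -11·(8/3)·(2·8²-6·8·(16/5)+3·(16/5)²+(8/3)²)/(6·8·50000) = -946/6328125 rad
Superposition: θ = Σ θ_i = -46906/158203125 rad ≈ -0.000296 rad

θ(16/5) = -46906/158203125 rad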